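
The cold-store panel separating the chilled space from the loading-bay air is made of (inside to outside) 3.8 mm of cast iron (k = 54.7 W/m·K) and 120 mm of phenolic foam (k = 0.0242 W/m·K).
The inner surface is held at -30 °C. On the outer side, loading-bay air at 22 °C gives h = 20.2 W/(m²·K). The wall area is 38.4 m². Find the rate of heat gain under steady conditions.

Q ≈ 399 W

Thermal resistances in series:
R_cast iron = L/(kA) = 0.0038/(54.7×38.4) = 1.809×10^-6 K/W
R_phenolic foam = L/(kA) = 0.12/(0.0242×38.4) = 0.1291 K/W
R_outer film = 1/(h_o·A) = 1/(20.2×38.4) = 0.001289 K/W
R_total = 0.1304 K/W
Q = ΔT / R_total = 52 / 0.1304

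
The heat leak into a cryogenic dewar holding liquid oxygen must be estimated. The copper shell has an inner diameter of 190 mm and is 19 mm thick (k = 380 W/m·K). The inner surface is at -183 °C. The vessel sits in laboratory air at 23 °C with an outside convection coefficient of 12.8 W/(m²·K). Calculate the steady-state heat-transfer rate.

Q ≈ 430 W

Spherical conduction: R = (1/r_in − 1/r_out)/(4πk) per layer; series-sum.
R_copper shell = (1/0.095 − 1/0.114)/(4π×380) = 3.674×10^-4 K/W
R_outer film = 1/(h·4πr_o²) = 1/(12.8×4π×0.114²) = 0.4784 K/W
R_total = 0.4787 K/W
Q = ΔT/R_total = 206/0.4787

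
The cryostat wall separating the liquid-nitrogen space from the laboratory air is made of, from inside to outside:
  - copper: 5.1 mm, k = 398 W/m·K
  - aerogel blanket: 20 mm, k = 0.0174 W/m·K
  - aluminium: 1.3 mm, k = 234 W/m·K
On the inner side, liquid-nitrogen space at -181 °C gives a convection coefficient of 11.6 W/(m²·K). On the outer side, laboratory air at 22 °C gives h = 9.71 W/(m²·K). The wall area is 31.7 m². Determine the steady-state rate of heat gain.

Using the resistance-network approach (series):
R_inner film = 1/(h_i·A) = 1/(11.6×31.7) = 0.002719 K/W
R_copper = L/(kA) = 0.0051/(398×31.7) = 4.042×10^-7 K/W
R_aerogel blanket = L/(kA) = 0.02/(0.0174×31.7) = 0.03626 K/W
R_aluminium = L/(kA) = 0.0013/(234×31.7) = 1.753×10^-7 K/W
R_outer film = 1/(h_o·A) = 1/(9.71×31.7) = 0.003249 K/W
R_total = 0.04223 K/W
Q = ΔT / R_total = 203 / 0.04223

Q ≈ 4810 W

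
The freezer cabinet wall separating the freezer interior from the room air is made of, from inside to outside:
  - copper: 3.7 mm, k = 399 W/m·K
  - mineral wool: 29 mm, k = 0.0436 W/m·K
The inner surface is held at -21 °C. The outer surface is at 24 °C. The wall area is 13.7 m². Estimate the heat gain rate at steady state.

Q ≈ 927 W

Treating each layer as a thermal resistance in series:
R_copper = L/(kA) = 0.0037/(399×13.7) = 6.769×10^-7 K/W
R_mineral wool = L/(kA) = 0.029/(0.0436×13.7) = 0.04855 K/W
R_total = 0.04855 K/W
Q = ΔT / R_total = 45 / 0.04855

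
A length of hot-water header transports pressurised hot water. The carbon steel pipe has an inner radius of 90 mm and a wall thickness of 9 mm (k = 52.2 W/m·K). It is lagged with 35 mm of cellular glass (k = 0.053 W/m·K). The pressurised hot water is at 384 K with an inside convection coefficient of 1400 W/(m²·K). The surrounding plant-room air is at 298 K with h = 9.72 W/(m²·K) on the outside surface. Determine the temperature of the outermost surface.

For a radial system each layer contributes R = ln(r_out/r_in)/(2πkL); films add R = 1/(hA).
R_inner film = 1/(h_i·2πr₁L) = 1/(1400×2π×0.09×1) = 0.001263 K/W
R_carbon steel pipe wall = ln(99/90)/(2π×52.2×1) = 2.906×10^-4 K/W
R_cellular glass = ln(134/99)/(2π×0.053×1) = 0.909 K/W
R_outer film = 1/(h_o·2πr_oL) = 1/(9.72×2π×0.134×1) = 0.1222 K/W
R_total = 1.033 K/W
Q = ΔT/R_total = 86/1.033
Q = 83.3 W/m
T_interface = T_inner − Q·ΣR(inner→interface) = 384 − 83.3×0.9106

T ≈ 308 K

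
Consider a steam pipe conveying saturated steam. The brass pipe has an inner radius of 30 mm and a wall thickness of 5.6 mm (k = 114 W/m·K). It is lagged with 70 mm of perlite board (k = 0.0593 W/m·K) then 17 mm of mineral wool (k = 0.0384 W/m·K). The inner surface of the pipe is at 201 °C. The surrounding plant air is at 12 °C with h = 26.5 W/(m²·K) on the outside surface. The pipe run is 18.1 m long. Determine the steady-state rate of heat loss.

Radial resistances (cylindrical: R_cond = ln(r_o/r_i)/(2πkL), R_conv = 1/(h·2πrL)):
R_brass pipe wall = ln(35.6/30)/(2π×114×18.1) = 1.32×10^-5 K/W
R_perlite board = ln(105.6/35.6)/(2π×0.0593×18.1) = 0.1612 K/W
R_mineral wool = ln(122.6/105.6)/(2π×0.0384×18.1) = 0.03418 K/W
R_outer film = 1/(h_o·2πr_oL) = 1/(26.5×2π×0.1226×18.1) = 0.002706 K/W
R_total = 0.1981 K/W
Q = ΔT/R_total = 189/0.1981

Q ≈ 954 W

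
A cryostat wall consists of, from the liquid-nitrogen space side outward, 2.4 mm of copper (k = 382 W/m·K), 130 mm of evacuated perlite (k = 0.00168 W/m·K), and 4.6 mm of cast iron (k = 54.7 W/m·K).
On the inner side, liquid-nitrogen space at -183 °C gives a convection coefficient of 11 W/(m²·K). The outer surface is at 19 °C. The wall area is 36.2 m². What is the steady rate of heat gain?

Model the wall as resistances in series:
R_inner film = 1/(h_i·A) = 1/(11×36.2) = 0.002511 K/W
R_copper = L/(kA) = 0.0024/(382×36.2) = 1.736×10^-7 K/W
R_evacuated perlite = L/(kA) = 0.13/(0.00168×36.2) = 2.138 K/W
R_cast iron = L/(kA) = 0.0046/(54.7×36.2) = 2.323×10^-6 K/W
R_total = 2.14 K/W
Q = ΔT / R_total = 202 / 2.14

Q ≈ 94.4 W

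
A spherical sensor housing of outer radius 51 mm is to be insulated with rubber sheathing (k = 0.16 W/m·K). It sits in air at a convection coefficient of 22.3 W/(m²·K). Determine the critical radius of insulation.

For a sphere r_cr = 2k/h = 2×0.16/22.3
r_cr = 14.3 mm; since the bare radius (51 mm) is above r_cr, any added insulation will reduce heat loss.

r_cr ≈ 14.3 mm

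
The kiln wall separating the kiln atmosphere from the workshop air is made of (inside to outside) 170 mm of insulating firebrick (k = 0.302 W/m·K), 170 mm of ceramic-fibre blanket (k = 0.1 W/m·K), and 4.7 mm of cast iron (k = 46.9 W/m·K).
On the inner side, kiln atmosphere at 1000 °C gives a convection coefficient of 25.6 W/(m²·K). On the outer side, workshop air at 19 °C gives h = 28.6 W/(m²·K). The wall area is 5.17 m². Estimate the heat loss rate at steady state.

Using the resistance-network approach (series):
R_inner film = 1/(h_i·A) = 1/(25.6×5.17) = 0.007556 K/W
R_insulating firebrick = L/(kA) = 0.17/(0.302×5.17) = 0.1089 K/W
R_ceramic-fibre blanket = L/(kA) = 0.17/(0.1×5.17) = 0.3288 K/W
R_cast iron = L/(kA) = 0.0047/(46.9×5.17) = 1.938×10^-5 K/W
R_outer film = 1/(h_o·A) = 1/(28.6×5.17) = 0.006763 K/W
R_total = 0.452 K/W
Q = ΔT / R_total = 981 / 0.452

Q ≈ 2170 W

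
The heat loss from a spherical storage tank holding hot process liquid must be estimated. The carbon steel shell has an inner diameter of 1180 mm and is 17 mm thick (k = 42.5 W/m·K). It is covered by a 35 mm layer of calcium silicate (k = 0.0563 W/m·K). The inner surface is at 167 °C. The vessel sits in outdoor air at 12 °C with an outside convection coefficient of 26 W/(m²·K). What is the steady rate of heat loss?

Q ≈ 1150 W

For a spherical shell R = (1/r₁ − 1/r₂)/(4πk); film R = 1/(h·4πr²). In series:
R_carbon steel shell = (1/0.59 − 1/0.607)/(4π×42.5) = 8.888×10^-5 K/W
R_calcium silicate = (1/0.607 − 1/0.642)/(4π×0.0563) = 0.1269 K/W
R_outer film = 1/(h·4πr_o²) = 1/(26×4π×0.642²) = 0.007426 K/W
R_total = 0.1345 K/W
Q = ΔT/R_total = 155/0.1345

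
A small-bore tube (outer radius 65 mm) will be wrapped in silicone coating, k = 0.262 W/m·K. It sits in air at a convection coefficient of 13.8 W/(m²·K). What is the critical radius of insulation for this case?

r_cr ≈ 19 mm

For a cylinder r_cr = k/h = 0.262/13.8
r_cr = 19 mm; since the bare radius (65 mm) is above r_cr, any added insulation will reduce heat loss.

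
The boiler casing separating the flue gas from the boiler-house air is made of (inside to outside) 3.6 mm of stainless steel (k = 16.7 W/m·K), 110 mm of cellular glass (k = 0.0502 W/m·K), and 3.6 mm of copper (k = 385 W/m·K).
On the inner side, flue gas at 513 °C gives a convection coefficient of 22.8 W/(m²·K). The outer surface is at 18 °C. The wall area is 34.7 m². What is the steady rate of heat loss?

Q ≈ 7680 W

Thermal resistances in series:
R_inner film = 1/(h_i·A) = 1/(22.8×34.7) = 0.001264 K/W
R_stainless steel = L/(kA) = 0.0036/(16.7×34.7) = 6.212×10^-6 K/W
R_cellular glass = L/(kA) = 0.11/(0.0502×34.7) = 0.06315 K/W
R_copper = L/(kA) = 0.0036/(385×34.7) = 2.695×10^-7 K/W
R_total = 0.06442 K/W
Q = ΔT / R_total = 495 / 0.06442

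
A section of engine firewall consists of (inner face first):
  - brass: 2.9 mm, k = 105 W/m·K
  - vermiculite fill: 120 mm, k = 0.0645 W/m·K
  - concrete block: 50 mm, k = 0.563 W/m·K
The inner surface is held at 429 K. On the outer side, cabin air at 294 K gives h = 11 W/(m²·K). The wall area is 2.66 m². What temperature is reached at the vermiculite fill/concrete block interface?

T ≈ 306 K

Model the wall as resistances in series:
R_brass = L/(kA) = 0.0029/(105×2.66) = 1.038×10^-5 K/W
R_vermiculite fill = L/(kA) = 0.12/(0.0645×2.66) = 0.6994 K/W
R_concrete block = L/(kA) = 0.05/(0.563×2.66) = 0.03339 K/W
R_outer film = 1/(h_o·A) = 1/(11×2.66) = 0.03418 K/W
R_total = 0.767 K/W;  Q = ΔT/R_total = 135/0.767 = 176 W
T_interface = T_inner − Q·ΣR(inner→interface) = 429 − 176×0.6994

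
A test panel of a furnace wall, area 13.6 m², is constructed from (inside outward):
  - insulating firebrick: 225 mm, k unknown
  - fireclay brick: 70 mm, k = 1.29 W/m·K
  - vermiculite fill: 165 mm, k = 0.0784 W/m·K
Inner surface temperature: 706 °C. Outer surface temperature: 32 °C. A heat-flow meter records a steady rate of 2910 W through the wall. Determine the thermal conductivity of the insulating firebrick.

Model the wall as resistances in series:
R_fireclay brick = L/(kA) = 0.07/(1.29×13.6) = 0.00399 K/W
R_vermiculite fill = L/(kA) = 0.165/(0.0784×13.6) = 0.1547 K/W
Sum of known resistances R_other = 0.1587 K/W
Total R = ΔT/Q = 674/2910 = 0.2316 K/W
R_insulating firebrick = R_total − R_other = 0.07288 K/W
k = L/(R·A) = 0.225/(0.07288×13.6)

k ≈ 0.227 W/(m·K)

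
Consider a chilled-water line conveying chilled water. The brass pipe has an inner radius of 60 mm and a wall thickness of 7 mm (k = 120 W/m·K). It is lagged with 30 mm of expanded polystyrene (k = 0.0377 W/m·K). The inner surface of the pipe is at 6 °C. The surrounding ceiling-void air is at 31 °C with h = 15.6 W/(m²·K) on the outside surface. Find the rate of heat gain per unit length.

q′ ≈ 15 W/m

Treating each annulus and film as a series resistance:
R_brass pipe wall = ln(67/60)/(2π×120×1) = 1.464×10^-4 K/W
R_expanded polystyrene = ln(97/67)/(2π×0.0377×1) = 1.562 K/W
R_outer film = 1/(h_o·2πr_oL) = 1/(15.6×2π×0.097×1) = 0.1052 K/W
R_total = 1.667 K/W
Q = ΔT/R_total = 25/1.667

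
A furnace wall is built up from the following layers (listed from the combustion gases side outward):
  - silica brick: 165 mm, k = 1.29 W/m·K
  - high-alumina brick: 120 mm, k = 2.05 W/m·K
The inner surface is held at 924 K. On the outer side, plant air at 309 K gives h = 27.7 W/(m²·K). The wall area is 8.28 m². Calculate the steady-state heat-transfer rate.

Model the wall as resistances in series:
R_silica brick = L/(kA) = 0.165/(1.29×8.28) = 0.01545 K/W
R_high-alumina brick = L/(kA) = 0.12/(2.05×8.28) = 0.00707 K/W
R_outer film = 1/(h_o·A) = 1/(27.7×8.28) = 0.00436 K/W
R_total = 0.02688 K/W
Q = ΔT / R_total = 615 / 0.02688

Q ≈ 22900 W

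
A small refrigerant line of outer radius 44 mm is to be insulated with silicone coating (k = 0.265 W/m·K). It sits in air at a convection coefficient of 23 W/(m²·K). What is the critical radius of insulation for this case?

r_cr ≈ 11.5 mm

For a cylinder r_cr = k/h = 0.265/23
r_cr = 11.5 mm; since the bare radius (44 mm) is above r_cr, any added insulation will reduce heat loss.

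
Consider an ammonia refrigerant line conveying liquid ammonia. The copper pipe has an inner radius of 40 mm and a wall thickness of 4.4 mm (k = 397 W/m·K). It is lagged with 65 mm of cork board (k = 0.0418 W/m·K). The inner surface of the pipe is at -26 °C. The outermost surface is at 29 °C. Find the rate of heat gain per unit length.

Per-layer cylindrical resistances, series-summed:
R_copper pipe wall = ln(44.4/40)/(2π×397×1) = 4.184×10^-5 K/W
R_cork board = ln(109.4/44.4)/(2π×0.0418×1) = 3.434 K/W
R_total = 3.434 K/W
Q = ΔT/R_total = 55/3.434

q′ ≈ 16 W/m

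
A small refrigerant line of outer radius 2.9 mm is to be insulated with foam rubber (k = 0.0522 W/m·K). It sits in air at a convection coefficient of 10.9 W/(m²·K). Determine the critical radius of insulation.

r_cr ≈ 4.79 mm

For a cylinder r_cr = k/h = 0.0522/10.9
r_cr = 4.79 mm; since the bare radius (2.9 mm) is below r_cr, adding a thin layer of insulation will *increase* heat loss.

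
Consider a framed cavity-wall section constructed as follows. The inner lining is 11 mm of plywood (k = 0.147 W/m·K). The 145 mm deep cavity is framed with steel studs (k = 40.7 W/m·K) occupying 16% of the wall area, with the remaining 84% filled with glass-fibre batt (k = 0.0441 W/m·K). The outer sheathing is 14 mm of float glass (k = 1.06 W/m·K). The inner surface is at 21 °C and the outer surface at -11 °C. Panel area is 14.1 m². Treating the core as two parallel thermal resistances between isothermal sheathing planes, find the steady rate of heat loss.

Sheathing layers in series; stud and cavity paths in parallel between them.
R_inner = 0.011/(0.147×14.1) = 0.005307 K/W
R_stud  = 0.145/(40.7×0.16×14.1) = 0.001579 K/W
R_cav   = 0.145/(0.0441×0.84×14.1) = 0.2776 K/W
1/R_core = 1/R_stud + 1/R_cav → R_core = 0.00157 K/W
R_outer = 0.014/(1.06×14.1) = 9.367×10^-4 K/W
R_total = 0.007814 K/W
Q = ΔT/R_total = 32/0.007814

Q ≈ 4100 W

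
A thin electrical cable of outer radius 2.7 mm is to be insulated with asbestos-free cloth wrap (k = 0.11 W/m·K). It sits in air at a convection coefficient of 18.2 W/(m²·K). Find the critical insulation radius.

r_cr ≈ 6.04 mm

For a cylinder r_cr = k/h = 0.11/18.2
r_cr = 6.04 mm; since the bare radius (2.7 mm) is below r_cr, adding a thin layer of insulation will *increase* heat loss.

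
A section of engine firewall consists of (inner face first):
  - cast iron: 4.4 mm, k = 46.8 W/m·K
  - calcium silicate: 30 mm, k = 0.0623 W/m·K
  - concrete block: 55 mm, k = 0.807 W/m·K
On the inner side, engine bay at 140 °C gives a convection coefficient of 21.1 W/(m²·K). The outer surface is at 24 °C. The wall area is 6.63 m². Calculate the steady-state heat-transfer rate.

Treating each layer as a thermal resistance in series:
R_inner film = 1/(h_i·A) = 1/(21.1×6.63) = 0.007148 K/W
R_cast iron = L/(kA) = 0.0044/(46.8×6.63) = 1.418×10^-5 K/W
R_calcium silicate = L/(kA) = 0.03/(0.0623×6.63) = 0.07263 K/W
R_concrete block = L/(kA) = 0.055/(0.807×6.63) = 0.01028 K/W
R_total = 0.09007 K/W
Q = ΔT / R_total = 116 / 0.09007

Q ≈ 1290 W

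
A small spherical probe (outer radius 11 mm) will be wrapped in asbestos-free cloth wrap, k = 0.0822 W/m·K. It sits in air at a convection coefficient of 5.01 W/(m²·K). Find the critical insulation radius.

For a sphere r_cr = 2k/h = 2×0.0822/5.01
r_cr = 32.8 mm; since the bare radius (11 mm) is below r_cr, adding a thin layer of insulation will *increase* heat loss.

r_cr ≈ 32.8 mm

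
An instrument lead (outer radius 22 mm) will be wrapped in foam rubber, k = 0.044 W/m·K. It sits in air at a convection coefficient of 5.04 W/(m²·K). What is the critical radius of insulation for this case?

For a cylinder r_cr = k/h = 0.044/5.04
r_cr = 8.73 mm; since the bare radius (22 mm) is above r_cr, any added insulation will reduce heat loss.

r_cr ≈ 8.73 mm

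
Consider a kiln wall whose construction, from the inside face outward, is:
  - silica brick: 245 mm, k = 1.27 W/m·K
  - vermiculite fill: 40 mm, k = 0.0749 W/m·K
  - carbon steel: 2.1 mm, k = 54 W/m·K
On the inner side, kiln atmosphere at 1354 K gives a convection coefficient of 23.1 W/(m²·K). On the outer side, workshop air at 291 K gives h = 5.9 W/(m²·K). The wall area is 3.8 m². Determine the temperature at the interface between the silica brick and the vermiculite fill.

Series thermal resistances:
R_inner film = 1/(h_i·A) = 1/(23.1×3.8) = 0.01139 K/W
R_silica brick = L/(kA) = 0.245/(1.27×3.8) = 0.05077 K/W
R_vermiculite fill = L/(kA) = 0.04/(0.0749×3.8) = 0.1405 K/W
R_carbon steel = L/(kA) = 0.0021/(54×3.8) = 1.023×10^-5 K/W
R_outer film = 1/(h_o·A) = 1/(5.9×3.8) = 0.0446 K/W
R_total = 0.2473 K/W;  Q = ΔT/R_total = 1063/0.2473 = 4298 W
T_interface = T_inner − Q·ΣR(inner→interface) = 1354 − 4300×0.06216

T ≈ 1090 K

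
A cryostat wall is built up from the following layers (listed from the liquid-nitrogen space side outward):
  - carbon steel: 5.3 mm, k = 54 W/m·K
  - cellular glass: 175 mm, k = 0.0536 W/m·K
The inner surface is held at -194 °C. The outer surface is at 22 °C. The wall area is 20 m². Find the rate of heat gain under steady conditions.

Q ≈ 1320 W

Model the wall as resistances in series:
R_carbon steel = L/(kA) = 0.0053/(54×20) = 4.907×10^-6 K/W
R_cellular glass = L/(kA) = 0.175/(0.0536×20) = 0.1632 K/W
R_total = 0.1633 K/W
Q = ΔT / R_total = 216 / 0.1633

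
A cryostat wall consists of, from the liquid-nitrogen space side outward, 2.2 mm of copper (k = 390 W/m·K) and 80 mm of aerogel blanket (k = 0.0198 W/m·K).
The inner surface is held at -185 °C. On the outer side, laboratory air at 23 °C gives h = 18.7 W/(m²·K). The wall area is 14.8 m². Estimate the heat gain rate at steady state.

Q ≈ 752 W

Series thermal resistances:
R_copper = L/(kA) = 0.0022/(390×14.8) = 3.812×10^-7 K/W
R_aerogel blanket = L/(kA) = 0.08/(0.0198×14.8) = 0.273 K/W
R_outer film = 1/(h_o·A) = 1/(18.7×14.8) = 0.003613 K/W
R_total = 0.2766 K/W
Q = ΔT / R_total = 208 / 0.2766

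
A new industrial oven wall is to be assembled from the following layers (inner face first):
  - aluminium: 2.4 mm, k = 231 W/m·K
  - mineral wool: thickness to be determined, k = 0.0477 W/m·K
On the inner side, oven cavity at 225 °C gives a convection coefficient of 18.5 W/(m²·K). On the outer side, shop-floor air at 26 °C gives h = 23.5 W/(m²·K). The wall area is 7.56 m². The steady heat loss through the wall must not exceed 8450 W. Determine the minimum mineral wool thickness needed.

Model the wall as resistances in series:
R_inner film = 1/(h_i·A) = 1/(18.5×7.56) = 0.00715 K/W
R_aluminium = L/(kA) = 0.0024/(231×7.56) = 1.374×10^-6 K/W
R_outer film = 1/(h_o·A) = 1/(23.5×7.56) = 0.005629 K/W
Sum of the known resistances R_other = 0.01278 K/W
Required total resistance R_tot = ΔT/Q_allow = 199/8450 = 0.02355 K/W
R_mineral wool = R_tot − R_other = 0.01077 K/W
L = R·k·A = 0.01077×0.0477×7.56

L ≈ 3.88 mm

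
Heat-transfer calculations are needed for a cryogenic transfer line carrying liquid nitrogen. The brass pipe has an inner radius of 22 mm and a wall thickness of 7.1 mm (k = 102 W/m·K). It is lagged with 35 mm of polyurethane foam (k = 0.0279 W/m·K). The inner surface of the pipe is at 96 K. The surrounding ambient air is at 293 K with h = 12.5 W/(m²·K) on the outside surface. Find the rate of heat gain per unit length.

For a radial system each layer contributes R = ln(r_out/r_in)/(2πkL); films add R = 1/(hA).
R_brass pipe wall = ln(29.1/22)/(2π×102×1) = 4.364×10^-4 K/W
R_polyurethane foam = ln(64.1/29.1)/(2π×0.0279×1) = 4.505 K/W
R_outer film = 1/(h_o·2πr_oL) = 1/(12.5×2π×0.0641×1) = 0.1986 K/W
R_total = 4.704 K/W
Q = ΔT/R_total = 197/4.704

q′ ≈ 41.9 W/m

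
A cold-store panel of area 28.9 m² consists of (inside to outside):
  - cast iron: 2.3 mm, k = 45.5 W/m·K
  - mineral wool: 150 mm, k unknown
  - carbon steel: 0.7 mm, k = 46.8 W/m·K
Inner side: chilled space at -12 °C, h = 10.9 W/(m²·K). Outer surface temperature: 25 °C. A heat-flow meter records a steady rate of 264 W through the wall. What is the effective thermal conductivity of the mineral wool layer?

k ≈ 0.0379 W/(m·K)

Treating each layer as a thermal resistance in series:
R_inner film = 1/(h_i·A) = 1/(10.9×28.9) = 0.003175 K/W
R_cast iron = L/(kA) = 0.0023/(45.5×28.9) = 1.749×10^-6 K/W
R_carbon steel = L/(kA) = 0.0007/(46.8×28.9) = 5.176×10^-7 K/W
Sum of known resistances R_other = 0.003177 K/W
Total R = ΔT/Q = 37/264 = 0.1402 K/W
R_mineral wool = R_total − R_other = 0.137 K/W
k = L/(R·A) = 0.15/(0.137×28.9)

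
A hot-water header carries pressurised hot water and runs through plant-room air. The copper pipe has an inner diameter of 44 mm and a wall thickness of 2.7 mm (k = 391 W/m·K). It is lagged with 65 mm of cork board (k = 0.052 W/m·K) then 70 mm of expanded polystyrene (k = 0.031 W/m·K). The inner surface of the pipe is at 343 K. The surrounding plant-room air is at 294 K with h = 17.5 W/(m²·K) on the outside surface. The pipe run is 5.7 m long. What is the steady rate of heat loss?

Q ≈ 40.1 W

Treating each annulus and film as a series resistance:
R_copper pipe wall = ln(24.7/22)/(2π×391×5.7) = 8.267×10^-6 K/W
R_cork board = ln(89.7/24.7)/(2π×0.052×5.7) = 0.6925 K/W
R_expanded polystyrene = ln(159.7/89.7)/(2π×0.031×5.7) = 0.5196 K/W
R_outer film = 1/(h_o·2πr_oL) = 1/(17.5×2π×0.1597×5.7) = 0.009991 K/W
R_total = 1.222 K/W
Q = ΔT/R_total = 49/1.222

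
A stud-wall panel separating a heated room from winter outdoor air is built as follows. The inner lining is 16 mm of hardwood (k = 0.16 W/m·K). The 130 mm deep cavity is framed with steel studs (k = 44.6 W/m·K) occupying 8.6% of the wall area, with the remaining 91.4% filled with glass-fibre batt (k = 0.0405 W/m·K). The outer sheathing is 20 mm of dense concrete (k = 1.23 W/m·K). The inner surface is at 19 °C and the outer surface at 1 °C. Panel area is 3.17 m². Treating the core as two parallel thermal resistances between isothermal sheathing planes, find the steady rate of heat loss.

Sheathing layers in series; stud and cavity paths in parallel between them.
R_inner = 0.016/(0.16×3.17) = 0.03155 K/W
R_stud  = 0.13/(44.6×0.086×3.17) = 0.01069 K/W
R_cav   = 0.13/(0.0405×0.914×3.17) = 1.108 K/W
1/R_core = 1/R_stud + 1/R_cav → R_core = 0.01059 K/W
R_outer = 0.02/(1.23×3.17) = 0.005129 K/W
R_total = 0.04726 K/W
Q = ΔT/R_total = 18/0.04726

Q ≈ 381 W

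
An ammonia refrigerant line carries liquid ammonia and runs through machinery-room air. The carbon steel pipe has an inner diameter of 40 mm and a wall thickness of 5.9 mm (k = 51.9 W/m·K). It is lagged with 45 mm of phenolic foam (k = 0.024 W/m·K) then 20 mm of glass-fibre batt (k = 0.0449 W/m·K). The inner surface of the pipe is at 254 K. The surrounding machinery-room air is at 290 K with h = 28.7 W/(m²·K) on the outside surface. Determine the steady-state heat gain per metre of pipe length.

Per-layer cylindrical resistances, series-summed:
R_carbon steel pipe wall = ln(25.9/20)/(2π×51.9×1) = 7.927×10^-4 K/W
R_phenolic foam = ln(70.9/25.9)/(2π×0.024×1) = 6.678 K/W
R_glass-fibre batt = ln(90.9/70.9)/(2π×0.0449×1) = 0.8808 K/W
R_outer film = 1/(h_o·2πr_oL) = 1/(28.7×2π×0.0909×1) = 0.06101 K/W
R_total = 7.621 K/W
Q = ΔT/R_total = 36/7.621

q′ ≈ 4.72 W/m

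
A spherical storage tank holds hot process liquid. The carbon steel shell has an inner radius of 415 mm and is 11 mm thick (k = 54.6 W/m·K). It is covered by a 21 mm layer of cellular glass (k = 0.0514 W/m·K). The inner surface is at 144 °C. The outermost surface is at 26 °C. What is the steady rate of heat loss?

Each spherical layer contributes R = (1/r_i − 1/r_o)/(4πk):
R_carbon steel shell = (1/0.415 − 1/0.426)/(4π×54.6) = 9.068×10^-5 K/W
R_cellular glass = (1/0.426 − 1/0.447)/(4π×0.0514) = 0.1707 K/W
R_total = 0.1708 K/W
Q = ΔT/R_total = 118/0.1708

Q ≈ 691 W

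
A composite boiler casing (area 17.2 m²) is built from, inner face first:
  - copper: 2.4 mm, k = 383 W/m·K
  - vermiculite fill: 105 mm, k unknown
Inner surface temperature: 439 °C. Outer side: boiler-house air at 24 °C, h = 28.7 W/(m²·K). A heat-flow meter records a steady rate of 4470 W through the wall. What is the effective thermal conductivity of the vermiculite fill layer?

Series thermal resistances:
R_copper = L/(kA) = 0.0024/(383×17.2) = 3.643×10^-7 K/W
R_outer film = 1/(h_o·A) = 1/(28.7×17.2) = 0.002026 K/W
Sum of known resistances R_other = 0.002026 K/W
Total R = ΔT/Q = 415/4470 = 0.09284 K/W
R_vermiculite fill = R_total − R_other = 0.09082 K/W
k = L/(R·A) = 0.105/(0.09082×17.2)

k ≈ 0.0672 W/(m·K)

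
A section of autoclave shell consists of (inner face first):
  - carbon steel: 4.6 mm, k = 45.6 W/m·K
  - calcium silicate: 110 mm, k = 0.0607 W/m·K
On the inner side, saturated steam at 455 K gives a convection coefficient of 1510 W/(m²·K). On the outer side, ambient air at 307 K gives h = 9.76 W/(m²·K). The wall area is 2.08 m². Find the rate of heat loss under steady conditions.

Q ≈ 161 W

Series thermal resistances:
R_inner film = 1/(h_i·A) = 1/(1510×2.08) = 3.184×10^-4 K/W
R_carbon steel = L/(kA) = 0.0046/(45.6×2.08) = 4.85×10^-5 K/W
R_calcium silicate = L/(kA) = 0.11/(0.0607×2.08) = 0.8712 K/W
R_outer film = 1/(h_o·A) = 1/(9.76×2.08) = 0.04926 K/W
R_total = 0.9209 K/W
Q = ΔT / R_total = 148 / 0.9209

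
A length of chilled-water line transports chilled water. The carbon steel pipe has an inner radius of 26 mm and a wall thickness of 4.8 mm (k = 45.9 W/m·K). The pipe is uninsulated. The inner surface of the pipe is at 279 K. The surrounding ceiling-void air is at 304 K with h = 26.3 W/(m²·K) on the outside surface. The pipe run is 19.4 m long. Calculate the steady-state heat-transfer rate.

Cylindrical conduction, so R = ln(r₂/r₁)/(2πkL) per layer, in series:
R_carbon steel pipe wall = ln(30.8/26)/(2π×45.9×19.4) = 3.028×10^-5 K/W
R_outer film = 1/(h_o·2πr_oL) = 1/(26.3×2π×0.0308×19.4) = 0.01013 K/W
R_total = 0.01016 K/W
Q = ΔT/R_total = 25/0.01016

Q ≈ 2460 W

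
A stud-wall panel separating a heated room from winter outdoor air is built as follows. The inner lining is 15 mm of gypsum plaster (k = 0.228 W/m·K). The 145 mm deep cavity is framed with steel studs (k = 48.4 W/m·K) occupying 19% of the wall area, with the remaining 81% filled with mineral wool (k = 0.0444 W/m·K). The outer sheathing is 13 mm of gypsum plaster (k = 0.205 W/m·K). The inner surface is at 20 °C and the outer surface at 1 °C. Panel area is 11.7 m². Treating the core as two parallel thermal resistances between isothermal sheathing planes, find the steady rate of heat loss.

Sheathing layers in series; stud and cavity paths in parallel between them.
R_inner = 0.015/(0.228×11.7) = 0.005623 K/W
R_stud  = 0.145/(48.4×0.19×11.7) = 0.001348 K/W
R_cav   = 0.145/(0.0444×0.81×11.7) = 0.3446 K/W
1/R_core = 1/R_stud + 1/R_cav → R_core = 0.001342 K/W
R_outer = 0.013/(0.205×11.7) = 0.00542 K/W
R_total = 0.01239 K/W
Q = ΔT/R_total = 19/0.01239

Q ≈ 1530 W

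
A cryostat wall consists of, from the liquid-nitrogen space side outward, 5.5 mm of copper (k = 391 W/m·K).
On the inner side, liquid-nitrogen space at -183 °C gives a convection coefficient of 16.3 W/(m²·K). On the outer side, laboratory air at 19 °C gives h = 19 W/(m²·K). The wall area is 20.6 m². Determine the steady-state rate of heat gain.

Q ≈ 36500 W

Series thermal resistances:
R_inner film = 1/(h_i·A) = 1/(16.3×20.6) = 0.002978 K/W
R_copper = L/(kA) = 0.0055/(391×20.6) = 6.828×10^-7 K/W
R_outer film = 1/(h_o·A) = 1/(19×20.6) = 0.002555 K/W
R_total = 0.005534 K/W
Q = ΔT / R_total = 202 / 0.005534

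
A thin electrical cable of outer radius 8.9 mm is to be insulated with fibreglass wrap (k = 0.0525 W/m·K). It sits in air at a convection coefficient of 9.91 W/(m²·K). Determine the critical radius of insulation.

For a cylinder r_cr = k/h = 0.0525/9.91
r_cr = 5.3 mm; since the bare radius (8.9 mm) is above r_cr, any added insulation will reduce heat loss.

r_cr ≈ 5.3 mm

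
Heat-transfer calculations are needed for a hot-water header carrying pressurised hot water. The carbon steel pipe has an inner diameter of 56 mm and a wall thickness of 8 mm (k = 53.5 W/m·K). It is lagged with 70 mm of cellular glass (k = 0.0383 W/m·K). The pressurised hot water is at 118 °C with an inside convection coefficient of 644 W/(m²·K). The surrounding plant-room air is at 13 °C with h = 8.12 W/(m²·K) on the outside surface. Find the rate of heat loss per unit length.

q′ ≈ 22.4 W/m

Radial resistances (cylindrical: R_cond = ln(r_o/r_i)/(2πkL), R_conv = 1/(h·2πrL)):
R_inner film = 1/(h_i·2πr₁L) = 1/(644×2π×0.028×1) = 0.008826 K/W
R_carbon steel pipe wall = ln(36/28)/(2π×53.5×1) = 7.476×10^-4 K/W
R_cellular glass = ln(106/36)/(2π×0.0383×1) = 4.488 K/W
R_outer film = 1/(h_o·2πr_oL) = 1/(8.12×2π×0.106×1) = 0.1849 K/W
R_total = 4.682 K/W
Q = ΔT/R_total = 105/4.682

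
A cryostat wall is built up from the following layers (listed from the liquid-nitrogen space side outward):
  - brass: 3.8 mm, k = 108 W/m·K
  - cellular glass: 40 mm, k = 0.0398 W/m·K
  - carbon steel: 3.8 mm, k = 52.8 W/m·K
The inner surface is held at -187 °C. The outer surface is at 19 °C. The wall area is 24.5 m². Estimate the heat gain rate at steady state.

Q ≈ 5020 W

Using the resistance-network approach (series):
R_brass = L/(kA) = 0.0038/(108×24.5) = 1.436×10^-6 K/W
R_cellular glass = L/(kA) = 0.04/(0.0398×24.5) = 0.04102 K/W
R_carbon steel = L/(kA) = 0.0038/(52.8×24.5) = 2.938×10^-6 K/W
R_total = 0.04103 K/W
Q = ΔT / R_total = 206 / 0.04103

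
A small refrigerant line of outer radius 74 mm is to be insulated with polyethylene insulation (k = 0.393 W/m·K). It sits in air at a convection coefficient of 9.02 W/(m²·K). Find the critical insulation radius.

r_cr ≈ 43.6 mm

For a cylinder r_cr = k/h = 0.393/9.02
r_cr = 43.6 mm; since the bare radius (74 mm) is above r_cr, any added insulation will reduce heat loss.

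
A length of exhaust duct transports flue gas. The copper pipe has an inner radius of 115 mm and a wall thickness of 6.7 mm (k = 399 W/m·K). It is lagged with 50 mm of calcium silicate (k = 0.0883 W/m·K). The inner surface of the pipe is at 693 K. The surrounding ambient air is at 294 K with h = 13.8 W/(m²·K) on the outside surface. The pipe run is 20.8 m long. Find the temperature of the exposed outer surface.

Cylindrical conduction, so R = ln(r₂/r₁)/(2πkL) per layer, in series:
R_copper pipe wall = ln(121.7/115)/(2π×399×20.8) = 1.086×10^-6 K/W
R_calcium silicate = ln(171.7/121.7)/(2π×0.0883×20.8) = 0.02983 K/W
R_outer film = 1/(h_o·2πr_oL) = 1/(13.8×2π×0.1717×20.8) = 0.003229 K/W
R_total = 0.03306 K/W
Q = ΔT/R_total = 399/0.03306
Q = 12100 W
T_interface = T_inner − Q·ΣR(inner→interface) = 693 − 12100×0.02983

T ≈ 333 K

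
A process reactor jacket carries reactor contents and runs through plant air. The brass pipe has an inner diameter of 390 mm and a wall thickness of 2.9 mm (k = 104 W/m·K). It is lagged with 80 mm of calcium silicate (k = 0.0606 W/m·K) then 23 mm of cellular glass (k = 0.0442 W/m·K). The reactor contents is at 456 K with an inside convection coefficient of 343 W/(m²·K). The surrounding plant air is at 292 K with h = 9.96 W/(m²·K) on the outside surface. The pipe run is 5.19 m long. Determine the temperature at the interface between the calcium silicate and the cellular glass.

For a radial system each layer contributes R = ln(r_out/r_in)/(2πkL); films add R = 1/(hA).
R_inner film = 1/(h_i·2πr₁L) = 1/(343×2π×0.195×5.19) = 4.585×10^-4 K/W
R_brass pipe wall = ln(197.9/195)/(2π×104×5.19) = 4.353×10^-6 K/W
R_calcium silicate = ln(277.9/197.9)/(2π×0.0606×5.19) = 0.1718 K/W
R_cellular glass = ln(300.9/277.9)/(2π×0.0442×5.19) = 0.05517 K/W
R_outer film = 1/(h_o·2πr_oL) = 1/(9.96×2π×0.3009×5.19) = 0.01023 K/W
R_total = 0.2377 K/W
Q = ΔT/R_total = 164/0.2377
Q = 690 W
T_interface = T_inner − Q·ΣR(inner→interface) = 456 − 690×0.1723

T ≈ 337 K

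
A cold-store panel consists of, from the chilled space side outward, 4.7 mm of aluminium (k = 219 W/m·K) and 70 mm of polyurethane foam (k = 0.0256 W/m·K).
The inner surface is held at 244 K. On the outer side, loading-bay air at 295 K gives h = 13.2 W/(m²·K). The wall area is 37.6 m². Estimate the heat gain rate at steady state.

Thermal resistances in series:
R_aluminium = L/(kA) = 0.0047/(219×37.6) = 5.708×10^-7 K/W
R_polyurethane foam = L/(kA) = 0.07/(0.0256×37.6) = 0.07272 K/W
R_outer film = 1/(h_o·A) = 1/(13.2×37.6) = 0.002015 K/W
R_total = 0.07474 K/W
Q = ΔT / R_total = 51 / 0.07474

Q ≈ 682 W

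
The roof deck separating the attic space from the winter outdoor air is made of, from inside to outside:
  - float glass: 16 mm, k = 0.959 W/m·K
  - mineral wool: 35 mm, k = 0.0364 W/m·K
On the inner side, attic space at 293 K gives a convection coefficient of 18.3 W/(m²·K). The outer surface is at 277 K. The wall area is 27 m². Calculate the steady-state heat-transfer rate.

Q ≈ 418 W

Thermal resistances in series:
R_inner film = 1/(h_i·A) = 1/(18.3×27) = 0.002024 K/W
R_float glass = L/(kA) = 0.016/(0.959×27) = 6.179×10^-4 K/W
R_mineral wool = L/(kA) = 0.035/(0.0364×27) = 0.03561 K/W
R_total = 0.03825 K/W
Q = ΔT / R_total = 16 / 0.03825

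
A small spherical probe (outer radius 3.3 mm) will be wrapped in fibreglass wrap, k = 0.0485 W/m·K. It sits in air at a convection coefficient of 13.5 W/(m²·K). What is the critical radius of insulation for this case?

r_cr ≈ 7.19 mm

For a sphere r_cr = 2k/h = 2×0.0485/13.5
r_cr = 7.19 mm; since the bare radius (3.3 mm) is below r_cr, adding a thin layer of insulation will *increase* heat loss.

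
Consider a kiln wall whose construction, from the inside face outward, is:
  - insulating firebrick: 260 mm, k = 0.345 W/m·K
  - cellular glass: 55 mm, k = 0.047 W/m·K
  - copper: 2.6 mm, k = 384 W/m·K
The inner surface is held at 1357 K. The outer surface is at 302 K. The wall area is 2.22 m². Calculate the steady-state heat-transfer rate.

Q ≈ 1220 W

Using the resistance-network approach (series):
R_insulating firebrick = L/(kA) = 0.26/(0.345×2.22) = 0.3395 K/W
R_cellular glass = L/(kA) = 0.055/(0.047×2.22) = 0.5271 K/W
R_copper = L/(kA) = 0.0026/(384×2.22) = 3.05×10^-6 K/W
R_total = 0.8666 K/W
Q = ΔT / R_total = 1055 / 0.8666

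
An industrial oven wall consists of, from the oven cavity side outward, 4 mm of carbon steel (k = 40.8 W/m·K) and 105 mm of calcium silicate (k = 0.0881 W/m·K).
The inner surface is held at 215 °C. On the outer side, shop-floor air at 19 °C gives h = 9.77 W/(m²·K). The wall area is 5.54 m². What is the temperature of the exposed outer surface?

T ≈ 34.5 °C

Treating each layer as a thermal resistance in series:
R_carbon steel = L/(kA) = 0.004/(40.8×5.54) = 1.77×10^-5 K/W
R_calcium silicate = L/(kA) = 0.105/(0.0881×5.54) = 0.2151 K/W
R_outer film = 1/(h_o·A) = 1/(9.77×5.54) = 0.01848 K/W
R_total = 0.2336 K/W;  Q = ΔT/R_total = 196/0.2336 = 839 W
T_interface = T_inner − Q·ΣR(inner→interface) = 215 − 839×0.2151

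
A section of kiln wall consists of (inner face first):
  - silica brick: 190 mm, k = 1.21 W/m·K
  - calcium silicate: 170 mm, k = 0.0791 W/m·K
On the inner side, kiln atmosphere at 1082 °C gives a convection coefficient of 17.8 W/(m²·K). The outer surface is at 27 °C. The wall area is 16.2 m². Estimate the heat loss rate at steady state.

Thermal resistances in series:
R_inner film = 1/(h_i·A) = 1/(17.8×16.2) = 0.003468 K/W
R_silica brick = L/(kA) = 0.19/(1.21×16.2) = 0.009693 K/W
R_calcium silicate = L/(kA) = 0.17/(0.0791×16.2) = 0.1327 K/W
R_total = 0.1458 K/W
Q = ΔT / R_total = 1055 / 0.1458

Q ≈ 7230 W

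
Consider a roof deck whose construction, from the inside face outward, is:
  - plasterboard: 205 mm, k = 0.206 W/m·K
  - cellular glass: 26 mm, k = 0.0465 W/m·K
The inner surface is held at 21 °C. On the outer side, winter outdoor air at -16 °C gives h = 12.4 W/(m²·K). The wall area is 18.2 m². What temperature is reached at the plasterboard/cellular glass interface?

Series thermal resistances:
R_plasterboard = L/(kA) = 0.205/(0.206×18.2) = 0.05468 K/W
R_cellular glass = L/(kA) = 0.026/(0.0465×18.2) = 0.03072 K/W
R_outer film = 1/(h_o·A) = 1/(12.4×18.2) = 0.004431 K/W
R_total = 0.08983 K/W;  Q = ΔT/R_total = 37/0.08983 = 411.9 W
T_interface = T_inner − Q·ΣR(inner→interface) = 21 − 412×0.05468

T ≈ -1.52 °C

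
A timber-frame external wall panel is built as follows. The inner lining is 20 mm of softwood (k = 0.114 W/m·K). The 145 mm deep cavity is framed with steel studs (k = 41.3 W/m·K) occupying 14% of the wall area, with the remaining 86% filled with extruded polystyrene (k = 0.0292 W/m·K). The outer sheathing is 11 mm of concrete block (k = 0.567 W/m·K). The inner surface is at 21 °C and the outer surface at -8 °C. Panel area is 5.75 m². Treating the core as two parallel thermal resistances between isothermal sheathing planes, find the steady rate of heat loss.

Q ≈ 759 W

Sheathing layers in series; stud and cavity paths in parallel between them.
R_inner = 0.02/(0.114×5.75) = 0.03051 K/W
R_stud  = 0.145/(41.3×0.14×5.75) = 0.004361 K/W
R_cav   = 0.145/(0.0292×0.86×5.75) = 1.004 K/W
1/R_core = 1/R_stud + 1/R_cav → R_core = 0.004343 K/W
R_outer = 0.011/(0.567×5.75) = 0.003374 K/W
R_total = 0.03823 K/W
Q = ΔT/R_total = 29/0.03823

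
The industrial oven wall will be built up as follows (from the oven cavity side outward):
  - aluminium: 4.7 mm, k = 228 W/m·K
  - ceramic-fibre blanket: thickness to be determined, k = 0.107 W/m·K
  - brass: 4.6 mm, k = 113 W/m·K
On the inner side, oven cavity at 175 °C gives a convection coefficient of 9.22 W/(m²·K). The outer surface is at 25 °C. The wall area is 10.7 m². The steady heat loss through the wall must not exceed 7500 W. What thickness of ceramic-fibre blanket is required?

Model the wall as resistances in series:
R_inner film = 1/(h_i·A) = 1/(9.22×10.7) = 0.01014 K/W
R_aluminium = L/(kA) = 0.0047/(228×10.7) = 1.927×10^-6 K/W
R_brass = L/(kA) = 0.0046/(113×10.7) = 3.804×10^-6 K/W
Sum of the known resistances R_other = 0.01014 K/W
Required total resistance R_tot = ΔT/Q_allow = 150/7500 = 0.02 K/W
R_ceramic-fibre blanket = R_tot − R_other = 0.009858 K/W
L = R·k·A = 0.009858×0.107×10.7

L ≈ 11.3 mm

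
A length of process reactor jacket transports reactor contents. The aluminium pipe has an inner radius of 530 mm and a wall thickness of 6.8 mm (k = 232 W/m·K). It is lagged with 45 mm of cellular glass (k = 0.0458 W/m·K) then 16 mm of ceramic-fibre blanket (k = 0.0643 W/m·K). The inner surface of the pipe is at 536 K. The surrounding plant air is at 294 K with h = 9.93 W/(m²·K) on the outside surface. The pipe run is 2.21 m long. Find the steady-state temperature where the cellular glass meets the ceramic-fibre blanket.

T ≈ 355 K

Cylindrical conduction, so R = ln(r₂/r₁)/(2πkL) per layer, in series:
R_aluminium pipe wall = ln(536.8/530)/(2π×232×2.21) = 3.957×10^-6 K/W
R_cellular glass = ln(581.8/536.8)/(2π×0.0458×2.21) = 0.1266 K/W
R_ceramic-fibre blanket = ln(597.8/581.8)/(2π×0.0643×2.21) = 0.03038 K/W
R_outer film = 1/(h_o·2πr_oL) = 1/(9.93×2π×0.5978×2.21) = 0.01213 K/W
R_total = 0.1691 K/W
Q = ΔT/R_total = 242/0.1691
Q = 1430 W
T_interface = T_inner − Q·ΣR(inner→interface) = 536 − 1430×0.1266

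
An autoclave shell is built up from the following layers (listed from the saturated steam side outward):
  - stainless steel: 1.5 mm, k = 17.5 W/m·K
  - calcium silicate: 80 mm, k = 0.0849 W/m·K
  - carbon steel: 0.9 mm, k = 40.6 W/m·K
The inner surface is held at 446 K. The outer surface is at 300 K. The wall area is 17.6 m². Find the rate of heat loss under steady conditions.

Model the wall as resistances in series:
R_stainless steel = L/(kA) = 0.0015/(17.5×17.6) = 4.87×10^-6 K/W
R_calcium silicate = L/(kA) = 0.08/(0.0849×17.6) = 0.05354 K/W
R_carbon steel = L/(kA) = 0.0009/(40.6×17.6) = 1.26×10^-6 K/W
R_total = 0.05355 K/W
Q = ΔT / R_total = 146 / 0.05355

Q ≈ 2730 W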